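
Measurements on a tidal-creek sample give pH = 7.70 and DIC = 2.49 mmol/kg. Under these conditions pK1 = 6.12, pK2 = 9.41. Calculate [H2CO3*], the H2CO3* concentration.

[CO2*] = 0.0626 mmol/kg

α₀ = 1 / (1 + K1/[H⁺] + K1K2/[H⁺]²) = 1 / (1 + 10^+1.58 + 10^-0.13)
   = 1 / (1 + 38.019 + 0.74131) = 1/39.760 = 0.02515
[CO2*] = α₀ × DIC = 0.02515 × 2.49 = 0.0626 mmol/kg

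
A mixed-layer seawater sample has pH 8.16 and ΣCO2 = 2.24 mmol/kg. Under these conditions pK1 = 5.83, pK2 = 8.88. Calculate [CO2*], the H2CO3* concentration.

[CO2*] = 8.77 μmol/kg

α₀ = 1 / (1 + K1/[H⁺] + K1K2/[H⁺]²) = 1 / (1 + 10^+2.33 + 10^+1.61)
   = 1 / (1 + 213.80 + 40.738) = 1/255.53 = 0.003913
[CO2*] = α₀ × DIC = 0.003913 × 2.24 = 0.00877 mmol/kg = 8.77 μmol/kg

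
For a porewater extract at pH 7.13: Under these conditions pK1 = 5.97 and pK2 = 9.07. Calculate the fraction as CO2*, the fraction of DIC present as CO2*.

α₀ = 1 / (1 + K1/[H⁺] + K1K2/[H⁺]²) = 1 / (1 + 10^+1.16 + 10^-0.78)
   = 1 / (1 + 14.454 + 0.16596) = 1/15.620 = 0.06402

α₀ = 0.0640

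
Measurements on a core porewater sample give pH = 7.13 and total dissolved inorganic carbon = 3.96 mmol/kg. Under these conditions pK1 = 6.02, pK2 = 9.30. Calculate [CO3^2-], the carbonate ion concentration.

α₂ = 1 / (1 + [H⁺]/K2 + [H⁺]²/(K1K2)) = 1 / (1 + 10^+2.17 + 10^+1.06)
   = 1 / (1 + 147.91 + 11.482) = 1/160.39 = 0.006235
[CO3²⁻] = α₂ × DIC = 0.006235 × 3.96 = 0.0247 mmol/kg

[CO3²⁻] = 0.0247 mmol/kg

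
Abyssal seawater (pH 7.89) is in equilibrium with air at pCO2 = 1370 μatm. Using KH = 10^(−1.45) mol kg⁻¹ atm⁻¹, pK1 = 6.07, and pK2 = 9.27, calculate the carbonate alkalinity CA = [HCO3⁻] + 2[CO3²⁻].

[CO2*] = KH · pCO2 = 10^(−1.45) × 1370×10^-6 = 4.861×10^-5 mol/kg
α₀ = 1/(1 + K1/[H⁺] + K1K2/[H⁺]²) = 1/(1 + 10^+1.82 + 10^+0.44) = 0.01432
DIC = [CO2*]/α₀ = 4.861×10^-5 / 0.01432 = 3.394 mmol/kg
CA = (α₁ + 2α₂)·DIC = (0.9462 + 2×0.03945) × 3.394 = 3.48 mmol/kg

CA = 3.48 mmol/kg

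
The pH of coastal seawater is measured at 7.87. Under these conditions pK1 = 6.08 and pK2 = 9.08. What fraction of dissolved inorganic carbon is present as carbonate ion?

α₂ = 1 / (1 + [H⁺]/K2 + [H⁺]²/(K1K2)) = 1 / (1 + 10^+1.21 + 10^-0.58)
   = 1 / (1 + 16.218 + 0.26303) = 1/17.481 = 0.05720

α₂ = 0.0572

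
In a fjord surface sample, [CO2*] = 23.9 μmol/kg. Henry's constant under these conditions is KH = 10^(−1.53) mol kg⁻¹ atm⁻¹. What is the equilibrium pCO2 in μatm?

pCO2 = 810 μatm

KH = 10^(−1.53) = 2.951×10^-2 mol kg⁻¹ atm⁻¹
pCO2 = [CO2*]/KH = 23.9×10^-6 / 2.951×10^-2 = 8.10×10^-4 atm = 810 μatm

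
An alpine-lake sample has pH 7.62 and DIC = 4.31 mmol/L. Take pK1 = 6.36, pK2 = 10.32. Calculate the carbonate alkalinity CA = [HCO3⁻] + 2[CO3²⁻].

CA = [HCO3⁻] + 2[CO3²⁻] = (α₁ + 2α₂)·DIC
At pH 7.62: [H⁺]/K1 = 10^-1.26 = 0.054954, K2/[H⁺] = 10^-2.70 = 0.0019953
α₁ = 1/(1 + 0.054954 + 0.0019953) = 1/1.0569 = 0.9461; α₂ = α₁·K2/[H⁺] = 0.001888
α₁ + 2α₂ = 0.9499
CA = 0.9499 × 4.31 = 4.09 mmol/L

CA = 4.09 mmol/L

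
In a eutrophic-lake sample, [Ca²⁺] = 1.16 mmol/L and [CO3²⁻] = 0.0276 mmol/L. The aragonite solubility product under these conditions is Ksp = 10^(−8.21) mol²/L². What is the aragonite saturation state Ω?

Ksp = 10^(−8.21) = 6.166×10^-9
Ω = [Ca²⁺][CO3²⁻]/Ksp = (1.16×10^-3)(0.0276×10^-3) / 6.166×10^-9 = 5.19

Ω = 5.19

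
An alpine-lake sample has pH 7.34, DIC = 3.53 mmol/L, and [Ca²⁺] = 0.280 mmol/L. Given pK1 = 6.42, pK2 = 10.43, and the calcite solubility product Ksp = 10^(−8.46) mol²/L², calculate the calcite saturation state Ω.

α₂ = 1 / (1 + [H⁺]/K2 + [H⁺]²/(K1K2)) = 1 / (1 + 10^+3.09 + 10^+2.17)
   = 1 / (1 + 1230.3 + 147.91) = 1/1379.2 = 0.0007251
[CO3²⁻] = α₂ × DIC = 0.0007251 × 3.53 = 0.002559 mmol/L = 2.559 μmol/L
Ksp = 10^(−8.46) = 3.467×10^-9
Ω = [Ca²⁺][CO3²⁻]/Ksp = (0.280×10^-3)(2.559×10^-6) / 3.467×10^-9 = 0.207

Ω = 0.207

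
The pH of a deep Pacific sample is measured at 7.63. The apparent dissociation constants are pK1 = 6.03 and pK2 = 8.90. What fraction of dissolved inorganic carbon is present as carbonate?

α₂ = 1 / (1 + [H⁺]/K2 + [H⁺]²/(K1K2)) = 1 / (1 + 10^+1.27 + 10^-0.33)
   = 1 / (1 + 18.621 + 0.46774) = 1/20.089 = 0.04978

α₂ = 0.0498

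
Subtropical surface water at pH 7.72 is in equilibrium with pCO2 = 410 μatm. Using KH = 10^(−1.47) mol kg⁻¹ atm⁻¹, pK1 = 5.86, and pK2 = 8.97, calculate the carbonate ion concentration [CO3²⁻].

[CO2*] = KH · pCO2 = 10^(−1.47) × 410×10^-6 = 1.389×10^-5 mol/kg
α₀ = 1/(1 + K1/[H⁺] + K1K2/[H⁺]²) = 1/(1 + 10^+1.86 + 10^+0.61) = 0.01290
DIC = [CO2*]/α₀ = 1.389×10^-5 / 0.01290 = 1.077 mmol/kg
[CO3²⁻] = α₂·DIC; α₂ = 0.05255, so [CO3²⁻] = 0.05255 × 1.077 = 0.0566 mmol/kg

[CO3²⁻] = 0.0566 mmol/kg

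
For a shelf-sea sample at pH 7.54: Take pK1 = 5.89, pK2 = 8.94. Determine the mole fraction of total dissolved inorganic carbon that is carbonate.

α₂ = 1 / (1 + [H⁺]/K2 + [H⁺]²/(K1K2)) = 1 / (1 + 10^+1.40 + 10^-0.25)
   = 1 / (1 + 25.119 + 0.56234) = 1/26.681 = 0.03748

α₂ = 0.0375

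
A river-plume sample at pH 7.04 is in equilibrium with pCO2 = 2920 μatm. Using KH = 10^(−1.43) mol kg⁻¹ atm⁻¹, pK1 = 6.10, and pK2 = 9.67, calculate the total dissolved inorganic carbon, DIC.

DIC = 1.06 mmol/kg

[CO2*] = KH · pCO2 = 10^(−1.43) × 2920×10^-6 = 1.085×10^-4 mol/kg
α₀ = 1/(1 + K1/[H⁺] + K1K2/[H⁺]²) = 1/(1 + 10^+0.94 + 10^-1.69) = 0.1028
DIC = [CO2*]/α₀ = 1.085×10^-4 / 0.1028 = 1.06 mmol/kg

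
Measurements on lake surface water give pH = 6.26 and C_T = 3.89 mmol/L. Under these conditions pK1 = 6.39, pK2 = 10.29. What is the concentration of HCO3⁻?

α₁ = 1 / (1 + [H⁺]/K1 + K2/[H⁺]) = 1 / (1 + 10^+0.13 + 10^-4.03)
   = 1 / (1 + 1.3490 + 9.3325×10^-5) = 1/2.3491 = 0.4257
[HCO3⁻] = α₁ × DIC = 0.4257 × 3.89 = 1.66 mmol/L

[HCO3⁻] = 1.66 mmol/L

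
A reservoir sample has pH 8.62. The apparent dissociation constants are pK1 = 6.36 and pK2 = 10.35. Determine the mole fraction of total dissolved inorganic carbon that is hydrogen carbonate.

α₁ = 0.976

α₁ = 1 / (1 + [H⁺]/K1 + K2/[H⁺]) = 1 / (1 + 10^-2.26 + 10^-1.73)
   = 1 / (1 + 0.0054954 + 0.018621) = 1/1.0241 = 0.9765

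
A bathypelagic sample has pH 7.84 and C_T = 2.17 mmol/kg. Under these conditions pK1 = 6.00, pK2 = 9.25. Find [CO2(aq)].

[CO2*] = 0.0298 mmol/kg

α₀ = 1 / (1 + K1/[H⁺] + K1K2/[H⁺]²) = 1 / (1 + 10^+1.84 + 10^+0.43)
   = 1 / (1 + 69.183 + 2.6915) = 1/72.875 = 0.01372
[CO2*] = α₀ × DIC = 0.01372 × 2.17 = 0.0298 mmol/kg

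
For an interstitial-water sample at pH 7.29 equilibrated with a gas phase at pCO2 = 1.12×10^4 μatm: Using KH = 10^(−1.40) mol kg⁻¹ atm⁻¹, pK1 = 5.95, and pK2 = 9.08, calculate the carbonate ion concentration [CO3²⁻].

[CO3²⁻] = 0.158 mmol/kg

[CO2*] = KH · pCO2 = 10^(−1.40) × 1.12×10^4×10^-6 = 4.459×10^-4 mol/kg
α₀ = 1/(1 + K1/[H⁺] + K1K2/[H⁺]²) = 1/(1 + 10^+1.34 + 10^-0.45) = 0.04304
DIC = [CO2*]/α₀ = 4.459×10^-4 / 0.04304 = 10.36 mmol/kg
[CO3²⁻] = α₂·DIC; α₂ = 0.01527, so [CO3²⁻] = 0.01527 × 10.36 = 0.158 mmol/kg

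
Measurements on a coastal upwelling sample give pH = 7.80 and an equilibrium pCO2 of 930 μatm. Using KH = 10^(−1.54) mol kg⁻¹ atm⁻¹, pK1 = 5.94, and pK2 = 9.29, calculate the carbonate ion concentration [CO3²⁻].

[CO3²⁻] = 0.0629 mmol/kg

[CO2*] = KH · pCO2 = 10^(−1.54) × 930×10^-6 = 2.682×10^-5 mol/kg
α₀ = 1/(1 + K1/[H⁺] + K1K2/[H⁺]²) = 1/(1 + 10^+1.86 + 10^+0.37) = 0.01319
DIC = [CO2*]/α₀ = 2.682×10^-5 / 0.01319 = 2.033 mmol/kg
[CO3²⁻] = α₂·DIC; α₂ = 0.03093, so [CO3²⁻] = 0.03093 × 2.033 = 0.0629 mmol/kg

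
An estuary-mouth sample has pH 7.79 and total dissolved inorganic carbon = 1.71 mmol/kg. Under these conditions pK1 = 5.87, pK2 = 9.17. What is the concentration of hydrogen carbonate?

α₁ = 1 / (1 + [H⁺]/K1 + K2/[H⁺]) = 1 / (1 + 10^-1.92 + 10^-1.38)
   = 1 / (1 + 0.012023 + 0.041687) = 1/1.0537 = 0.9490
[HCO3⁻] = α₁ × DIC = 0.9490 × 1.71 = 1.62 mmol/kg

[HCO3⁻] = 1.62 mmol/kg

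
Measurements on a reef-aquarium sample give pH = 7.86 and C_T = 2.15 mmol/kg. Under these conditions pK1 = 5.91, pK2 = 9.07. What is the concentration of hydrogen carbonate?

[HCO3⁻] = 2.00 mmol/kg

α₁ = 1 / (1 + [H⁺]/K1 + K2/[H⁺]) = 1 / (1 + 10^-1.95 + 10^-1.21)
   = 1 / (1 + 0.011220 + 0.061660) = 1/1.0729 = 0.9321
[HCO3⁻] = α₁ × DIC = 0.9321 × 2.15 = 2.00 mmol/kg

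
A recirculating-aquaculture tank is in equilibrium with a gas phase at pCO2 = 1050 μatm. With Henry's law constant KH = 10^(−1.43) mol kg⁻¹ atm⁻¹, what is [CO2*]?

[CO2*] = 39.0 μmol/kg

KH = 10^(−1.43) = 3.715×10^-2 mol kg⁻¹ atm⁻¹
[CO2*] = KH · pCO2 = 3.715×10^-2 × 1050×10^-6 atm = 3.90×10^-5 mol/kg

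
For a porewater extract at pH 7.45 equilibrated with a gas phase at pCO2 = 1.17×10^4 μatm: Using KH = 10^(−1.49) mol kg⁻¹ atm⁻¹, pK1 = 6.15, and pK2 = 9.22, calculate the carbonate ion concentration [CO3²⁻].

[CO2*] = KH · pCO2 = 10^(−1.49) × 1.17×10^4×10^-6 = 3.786×10^-4 mol/kg
α₀ = 1/(1 + K1/[H⁺] + K1K2/[H⁺]²) = 1/(1 + 10^+1.30 + 10^-0.47) = 0.04697
DIC = [CO2*]/α₀ = 3.786×10^-4 / 0.04697 = 8.061 mmol/kg
[CO3²⁻] = α₂·DIC; α₂ = 0.01591, so [CO3²⁻] = 0.01591 × 8.061 = 0.128 mmol/kg

[CO3²⁻] = 0.128 mmol/kg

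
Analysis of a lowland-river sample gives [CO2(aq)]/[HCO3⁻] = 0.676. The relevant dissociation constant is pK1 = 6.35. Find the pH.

From K1 = [H⁺][HCO3⁻]/[CO2(aq)]:  pH = pK1 − log₁₀([CO2(aq)]/[HCO3⁻])
log₁₀(0.676) = -0.170
pH = 6.35 − (-0.170) = 6.52

pH = 6.52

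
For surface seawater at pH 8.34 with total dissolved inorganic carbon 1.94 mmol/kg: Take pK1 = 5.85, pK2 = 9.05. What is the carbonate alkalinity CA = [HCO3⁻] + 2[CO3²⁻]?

CA = 2.25 mmol/kg

CA = [HCO3⁻] + 2[CO3²⁻] = (α₁ + 2α₂)·DIC
At pH 8.34: [H⁺]/K1 = 10^-2.49 = 0.0032359, K2/[H⁺] = 10^-0.71 = 0.19498
α₁ = 1/(1 + 0.0032359 + 0.19498) = 1/1.1982 = 0.8346; α₂ = α₁·K2/[H⁺] = 0.1627
α₁ + 2α₂ = 1.1600
CA = 1.1600 × 1.94 = 2.25 mmol/kg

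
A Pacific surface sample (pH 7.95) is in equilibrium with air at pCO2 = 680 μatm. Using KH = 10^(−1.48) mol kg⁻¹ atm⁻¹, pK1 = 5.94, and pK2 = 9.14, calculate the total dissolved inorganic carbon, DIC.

[CO2*] = KH · pCO2 = 10^(−1.48) × 680×10^-6 = 2.252×10^-5 mol/kg
α₀ = 1/(1 + K1/[H⁺] + K1K2/[H⁺]²) = 1/(1 + 10^+2.01 + 10^+0.82) = 0.009096
DIC = [CO2*]/α₀ = 2.252×10^-5 / 0.009096 = 2.48 mmol/kg

DIC = 2.48 mmol/kg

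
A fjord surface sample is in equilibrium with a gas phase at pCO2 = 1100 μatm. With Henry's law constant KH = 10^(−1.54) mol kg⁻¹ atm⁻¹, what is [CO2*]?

KH = 10^(−1.54) = 2.884×10^-2 mol kg⁻¹ atm⁻¹
[CO2*] = KH · pCO2 = 2.884×10^-2 × 1100×10^-6 atm = 3.17×10^-5 mol/kg

[CO2*] = 31.7 μmol/kg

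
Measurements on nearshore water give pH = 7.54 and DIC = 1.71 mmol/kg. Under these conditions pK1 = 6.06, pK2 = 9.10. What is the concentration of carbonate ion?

α₂ = 1 / (1 + [H⁺]/K2 + [H⁺]²/(K1K2)) = 1 / (1 + 10^+1.56 + 10^+0.08)
   = 1 / (1 + 36.308 + 1.2023) = 1/38.510 = 0.02597
[CO3²⁻] = α₂ × DIC = 0.02597 × 1.71 = 0.0444 mmol/kg

[CO3²⁻] = 0.0444 mmol/kg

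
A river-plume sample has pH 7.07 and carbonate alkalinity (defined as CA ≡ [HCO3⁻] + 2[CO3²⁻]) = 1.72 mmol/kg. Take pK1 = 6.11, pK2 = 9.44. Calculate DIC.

DIC = 1.90 mmol/kg

CA = [HCO3⁻] + 2[CO3²⁻] = (α₁ + 2α₂)·DIC
At pH 7.07: [H⁺]/K1 = 10^-0.96 = 0.10965, K2/[H⁺] = 10^-2.37 = 0.0042658
α₁ = 1/(1 + 0.10965 + 0.0042658) = 1/1.1139 = 0.8977; α₂ = α₁·K2/[H⁺] = 0.003830
α₁ + 2α₂ = 0.9054
DIC = CA / (α₁ + 2α₂) = 1.72 / 0.9054 = 1.90 mmol/kg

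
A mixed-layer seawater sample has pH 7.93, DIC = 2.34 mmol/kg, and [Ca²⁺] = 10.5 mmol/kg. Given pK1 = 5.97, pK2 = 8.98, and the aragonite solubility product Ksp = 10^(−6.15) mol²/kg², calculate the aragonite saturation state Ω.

α₂ = 1 / (1 + [H⁺]/K2 + [H⁺]²/(K1K2)) = 1 / (1 + 10^+1.05 + 10^-0.91)
   = 1 / (1 + 11.220 + 0.12303) = 1/12.343 = 0.08102
[CO3²⁻] = α₂ × DIC = 0.08102 × 2.34 = 0.1896 mmol/kg
Ksp = 10^(−6.15) = 7.079×10^-7
Ω = [Ca²⁺][CO3²⁻]/Ksp = (10.5×10^-3)(1.896×10^-4) / 7.079×10^-7 = 2.81

Ω = 2.81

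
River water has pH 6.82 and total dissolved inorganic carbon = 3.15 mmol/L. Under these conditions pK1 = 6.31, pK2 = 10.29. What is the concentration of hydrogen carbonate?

[HCO3⁻] = 2.41 mmol/L

α₁ = 1 / (1 + [H⁺]/K1 + K2/[H⁺]) = 1 / (1 + 10^-0.51 + 10^-3.47)
   = 1 / (1 + 0.30903 + 0.00033884) = 1/1.3094 = 0.7637
[HCO3⁻] = α₁ × DIC = 0.7637 × 3.15 = 2.41 mmol/L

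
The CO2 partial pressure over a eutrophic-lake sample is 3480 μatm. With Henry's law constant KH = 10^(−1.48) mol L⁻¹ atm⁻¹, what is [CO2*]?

[CO2*] = 115 μmol/L

KH = 10^(−1.48) = 3.311×10^-2 mol L⁻¹ atm⁻¹
[CO2*] = KH · pCO2 = 3.311×10^-2 × 3480×10^-6 atm = 1.15×10^-4 mol/L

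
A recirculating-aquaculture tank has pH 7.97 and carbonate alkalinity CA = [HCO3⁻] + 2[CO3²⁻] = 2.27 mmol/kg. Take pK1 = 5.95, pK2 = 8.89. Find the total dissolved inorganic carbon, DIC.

DIC = 2.07 mmol/kg

CA = [HCO3⁻] + 2[CO3²⁻] = (α₁ + 2α₂)·DIC
At pH 7.97: [H⁺]/K1 = 10^-2.02 = 0.0095499, K2/[H⁺] = 10^-0.92 = 0.12023
α₁ = 1/(1 + 0.0095499 + 0.12023) = 1/1.1298 = 0.8851; α₂ = α₁·K2/[H⁺] = 0.1064
α₁ + 2α₂ = 1.0980
DIC = CA / (α₁ + 2α₂) = 2.27 / 1.0980 = 2.07 mmol/kg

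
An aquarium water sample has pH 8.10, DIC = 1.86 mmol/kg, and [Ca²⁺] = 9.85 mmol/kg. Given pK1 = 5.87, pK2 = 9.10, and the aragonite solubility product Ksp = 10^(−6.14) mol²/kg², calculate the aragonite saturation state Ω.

α₂ = 1 / (1 + [H⁺]/K2 + [H⁺]²/(K1K2)) = 1 / (1 + 10^+1.00 + 10^-1.23)
   = 1 / (1 + 10.000 + 0.058884) = 1/11.059 = 0.09043
[CO3²⁻] = α₂ × DIC = 0.09043 × 1.86 = 0.1682 mmol/kg
Ksp = 10^(−6.14) = 7.244×10^-7
Ω = [Ca²⁺][CO3²⁻]/Ksp = (9.85×10^-3)(1.682×10^-4) / 7.244×10^-7 = 2.29

Ω = 2.29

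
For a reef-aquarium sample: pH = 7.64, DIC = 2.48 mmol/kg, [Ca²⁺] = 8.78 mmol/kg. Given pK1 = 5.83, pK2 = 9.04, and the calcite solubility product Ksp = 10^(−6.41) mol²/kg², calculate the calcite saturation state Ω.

Ω = 2.11

α₂ = 1 / (1 + [H⁺]/K2 + [H⁺]²/(K1K2)) = 1 / (1 + 10^+1.40 + 10^-0.41)
   = 1 / (1 + 25.119 + 0.38905) = 1/26.508 = 0.03772
[CO3²⁻] = α₂ × DIC = 0.03772 × 2.48 = 0.09356 mmol/kg
Ksp = 10^(−6.41) = 3.890×10^-7
Ω = [Ca²⁺][CO3²⁻]/Ksp = (8.78×10^-3)(9.356×10^-5) / 3.890×10^-7 = 2.11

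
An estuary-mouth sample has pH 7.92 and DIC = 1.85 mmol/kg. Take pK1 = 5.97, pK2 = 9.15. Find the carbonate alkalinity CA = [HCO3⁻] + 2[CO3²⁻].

CA = 1.93 mmol/kg

CA = [HCO3⁻] + 2[CO3²⁻] = (α₁ + 2α₂)·DIC
At pH 7.92: [H⁺]/K1 = 10^-1.95 = 0.011220, K2/[H⁺] = 10^-1.23 = 0.058884
α₁ = 1/(1 + 0.011220 + 0.058884) = 1/1.0701 = 0.9345; α₂ = α₁·K2/[H⁺] = 0.05503
α₁ + 2α₂ = 1.0445
CA = 1.0445 × 1.85 = 1.93 mmol/kg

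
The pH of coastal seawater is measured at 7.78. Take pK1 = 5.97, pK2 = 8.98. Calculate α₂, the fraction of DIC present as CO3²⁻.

α₂ = 0.0585

α₂ = 1 / (1 + [H⁺]/K2 + [H⁺]²/(K1K2)) = 1 / (1 + 10^+1.20 + 10^-0.61)
   = 1 / (1 + 15.849 + 0.24547) = 1/17.094 = 0.05850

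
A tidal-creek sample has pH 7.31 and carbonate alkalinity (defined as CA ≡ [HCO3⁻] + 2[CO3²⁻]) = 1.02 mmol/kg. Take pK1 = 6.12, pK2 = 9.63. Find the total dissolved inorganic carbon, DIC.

DIC = 1.08 mmol/kg

CA = [HCO3⁻] + 2[CO3²⁻] = (α₁ + 2α₂)·DIC
At pH 7.31: [H⁺]/K1 = 10^-1.19 = 0.064565, K2/[H⁺] = 10^-2.32 = 0.0047863
α₁ = 1/(1 + 0.064565 + 0.0047863) = 1/1.0694 = 0.9351; α₂ = α₁·K2/[H⁺] = 0.004476
α₁ + 2α₂ = 0.9441
DIC = CA / (α₁ + 2α₂) = 1.02 / 0.9441 = 1.08 mmol/kg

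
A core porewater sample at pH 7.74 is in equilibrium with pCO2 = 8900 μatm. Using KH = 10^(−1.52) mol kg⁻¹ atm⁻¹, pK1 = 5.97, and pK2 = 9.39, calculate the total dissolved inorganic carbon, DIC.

DIC = 16.4 mmol/kg

[CO2*] = KH · pCO2 = 10^(−1.52) × 8900×10^-6 = 2.688×10^-4 mol/kg
α₀ = 1/(1 + K1/[H⁺] + K1K2/[H⁺]²) = 1/(1 + 10^+1.77 + 10^+0.12) = 0.01634
DIC = [CO2*]/α₀ = 2.688×10^-4 / 0.01634 = 16.4 mmol/kg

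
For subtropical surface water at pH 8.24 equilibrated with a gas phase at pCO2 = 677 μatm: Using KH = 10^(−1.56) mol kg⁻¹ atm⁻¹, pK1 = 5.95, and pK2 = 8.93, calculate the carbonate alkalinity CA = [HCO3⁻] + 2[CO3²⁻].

[CO2*] = KH · pCO2 = 10^(−1.56) × 677×10^-6 = 1.865×10^-5 mol/kg
α₀ = 1/(1 + K1/[H⁺] + K1K2/[H⁺]²) = 1/(1 + 10^+2.29 + 10^+1.60) = 0.004241
DIC = [CO2*]/α₀ = 1.865×10^-5 / 0.004241 = 4.397 mmol/kg
CA = (α₁ + 2α₂)·DIC = (0.8269 + 2×0.1688) × 4.397 = 5.12 mmol/kg

CA = 5.12 mmol/kg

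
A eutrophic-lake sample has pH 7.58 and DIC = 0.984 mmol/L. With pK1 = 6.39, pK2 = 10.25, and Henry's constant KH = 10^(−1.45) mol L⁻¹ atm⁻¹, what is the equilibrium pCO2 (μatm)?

pCO2 = 1680 μatm

α₀ = 1 / (1 + K1/[H⁺] + K1K2/[H⁺]²) = 1 / (1 + 10^+1.19 + 10^-1.48)
   = 1 / (1 + 15.488 + 0.033113) = 1/16.521 = 0.06053
[CO2*] = α₀ × DIC = 0.06053 × 0.984 = 0.05956 mmol/L
pCO2 = [CO2*]/KH = 5.956×10^-5 / 3.548×10^-2 = 1680 μatm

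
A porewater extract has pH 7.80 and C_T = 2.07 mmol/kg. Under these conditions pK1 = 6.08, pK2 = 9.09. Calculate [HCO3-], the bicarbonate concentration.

[HCO3⁻] = 1.93 mmol/kg

α₁ = 1 / (1 + [H⁺]/K1 + K2/[H⁺]) = 1 / (1 + 10^-1.72 + 10^-1.29)
   = 1 / (1 + 0.019055 + 0.051286) = 1/1.0703 = 0.9343
[HCO3⁻] = α₁ × DIC = 0.9343 × 2.07 = 1.93 mmol/kg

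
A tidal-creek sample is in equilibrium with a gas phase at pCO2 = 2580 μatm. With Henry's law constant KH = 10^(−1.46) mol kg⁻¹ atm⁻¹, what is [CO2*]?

[CO2*] = 89.5 μmol/kg

KH = 10^(−1.46) = 3.467×10^-2 mol kg⁻¹ atm⁻¹
[CO2*] = KH · pCO2 = 3.467×10^-2 × 2580×10^-6 atm = 8.95×10^-5 mol/kg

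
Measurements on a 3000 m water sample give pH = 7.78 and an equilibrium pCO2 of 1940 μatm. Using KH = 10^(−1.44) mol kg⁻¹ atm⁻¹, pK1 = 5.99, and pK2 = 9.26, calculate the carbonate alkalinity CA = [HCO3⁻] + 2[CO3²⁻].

CA = 4.63 mmol/kg

[CO2*] = KH · pCO2 = 10^(−1.44) × 1940×10^-6 = 7.044×10^-5 mol/kg
α₀ = 1/(1 + K1/[H⁺] + K1K2/[H⁺]²) = 1/(1 + 10^+1.79 + 10^+0.31) = 0.01546
DIC = [CO2*]/α₀ = 7.044×10^-5 / 0.01546 = 4.557 mmol/kg
CA = (α₁ + 2α₂)·DIC = (0.9530 + 2×0.03156) × 4.557 = 4.63 mmol/kg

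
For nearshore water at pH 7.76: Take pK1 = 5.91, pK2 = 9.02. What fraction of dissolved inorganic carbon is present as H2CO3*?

α₀ = 1 / (1 + K1/[H⁺] + K1K2/[H⁺]²) = 1 / (1 + 10^+1.85 + 10^+0.59)
   = 1 / (1 + 70.795 + 3.8905) = 1/75.685 = 0.01321

α₀ = 0.0132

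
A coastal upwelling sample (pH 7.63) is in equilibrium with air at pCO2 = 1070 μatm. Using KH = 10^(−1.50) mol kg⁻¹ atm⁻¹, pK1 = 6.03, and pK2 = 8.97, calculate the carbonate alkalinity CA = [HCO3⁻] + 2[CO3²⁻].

[CO2*] = KH · pCO2 = 10^(−1.50) × 1070×10^-6 = 3.384×10^-5 mol/kg
α₀ = 1/(1 + K1/[H⁺] + K1K2/[H⁺]²) = 1/(1 + 10^+1.60 + 10^+0.26) = 0.02346
DIC = [CO2*]/α₀ = 3.384×10^-5 / 0.02346 = 1.442 mmol/kg
CA = (α₁ + 2α₂)·DIC = (0.9339 + 2×0.04269) × 1.442 = 1.47 mmol/kg

CA = 1.47 mmol/kg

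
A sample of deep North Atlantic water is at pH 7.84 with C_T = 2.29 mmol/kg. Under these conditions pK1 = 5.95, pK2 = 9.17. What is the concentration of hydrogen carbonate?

[HCO3⁻] = 2.16 mmol/kg

α₁ = 1 / (1 + [H⁺]/K1 + K2/[H⁺]) = 1 / (1 + 10^-1.89 + 10^-1.33)
   = 1 / (1 + 0.012882 + 0.046774) = 1/1.0597 = 0.9437
[HCO3⁻] = α₁ × DIC = 0.9437 × 2.29 = 2.16 mmol/kg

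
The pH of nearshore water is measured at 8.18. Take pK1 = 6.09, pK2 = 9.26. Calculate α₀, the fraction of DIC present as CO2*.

α₀ = 1 / (1 + K1/[H⁺] + K1K2/[H⁺]²) = 1 / (1 + 10^+2.09 + 10^+1.01)
   = 1 / (1 + 123.03 + 10.233) = 1/134.26 = 0.007448

α₀ = 0.00745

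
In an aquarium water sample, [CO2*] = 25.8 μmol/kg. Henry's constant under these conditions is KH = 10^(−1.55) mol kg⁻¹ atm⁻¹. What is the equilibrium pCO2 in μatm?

pCO2 = 915 μatm

KH = 10^(−1.55) = 2.818×10^-2 mol kg⁻¹ atm⁻¹
pCO2 = [CO2*]/KH = 25.8×10^-6 / 2.818×10^-2 = 9.15×10^-4 atm = 915 μatm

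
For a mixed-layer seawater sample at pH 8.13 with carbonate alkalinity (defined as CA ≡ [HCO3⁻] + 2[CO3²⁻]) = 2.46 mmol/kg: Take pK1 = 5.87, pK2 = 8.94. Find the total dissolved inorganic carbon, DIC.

CA = [HCO3⁻] + 2[CO3²⁻] = (α₁ + 2α₂)·DIC
At pH 8.13: [H⁺]/K1 = 10^-2.26 = 0.0054954, K2/[H⁺] = 10^-0.81 = 0.15488
α₁ = 1/(1 + 0.0054954 + 0.15488) = 1/1.1604 = 0.8618; α₂ = α₁·K2/[H⁺] = 0.1335
α₁ + 2α₂ = 1.1287
DIC = CA / (α₁ + 2α₂) = 2.46 / 1.1287 = 2.18 mmol/kg

DIC = 2.18 mmol/kg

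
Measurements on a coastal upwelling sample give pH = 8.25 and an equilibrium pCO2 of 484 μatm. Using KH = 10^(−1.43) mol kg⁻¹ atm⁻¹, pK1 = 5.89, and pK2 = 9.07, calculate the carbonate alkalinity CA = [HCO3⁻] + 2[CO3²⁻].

[CO2*] = KH · pCO2 = 10^(−1.43) × 484×10^-6 = 1.798×10^-5 mol/kg
α₀ = 1/(1 + K1/[H⁺] + K1K2/[H⁺]²) = 1/(1 + 10^+2.36 + 10^+1.54) = 0.003777
DIC = [CO2*]/α₀ = 1.798×10^-5 / 0.003777 = 4.761 mmol/kg
CA = (α₁ + 2α₂)·DIC = (0.8653 + 2×0.1310) × 4.761 = 5.37 mmol/kg

CA = 5.37 mmol/kg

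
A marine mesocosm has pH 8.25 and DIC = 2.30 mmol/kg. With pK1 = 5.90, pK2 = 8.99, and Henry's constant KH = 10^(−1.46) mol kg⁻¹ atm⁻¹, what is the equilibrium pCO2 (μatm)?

α₀ = 1 / (1 + K1/[H⁺] + K1K2/[H⁺]²) = 1 / (1 + 10^+2.35 + 10^+1.61)
   = 1 / (1 + 223.87 + 40.738) = 1/265.61 = 0.003765
[CO2*] = α₀ × DIC = 0.003765 × 2.30 = 0.008659 mmol/kg = 8.659 μmol/kg
pCO2 = [CO2*]/KH = 8.659×10^-6 / 3.467×10^-2 = 250 μatm

pCO2 = 250 μatm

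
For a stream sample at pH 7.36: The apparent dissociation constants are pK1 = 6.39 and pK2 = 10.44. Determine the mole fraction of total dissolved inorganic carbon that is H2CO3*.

α₀ = 0.0967

α₀ = 1 / (1 + K1/[H⁺] + K1K2/[H⁺]²) = 1 / (1 + 10^+0.97 + 10^-2.11)
   = 1 / (1 + 9.3325 + 0.0077625) = 1/10.340 = 0.09671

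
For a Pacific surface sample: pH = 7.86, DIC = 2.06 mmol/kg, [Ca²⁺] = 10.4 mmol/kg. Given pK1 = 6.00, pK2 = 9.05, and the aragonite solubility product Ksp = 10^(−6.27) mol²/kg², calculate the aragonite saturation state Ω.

α₂ = 1 / (1 + [H⁺]/K2 + [H⁺]²/(K1K2)) = 1 / (1 + 10^+1.19 + 10^-0.67)
   = 1 / (1 + 15.488 + 0.21380) = 1/16.702 = 0.05987
[CO3²⁻] = α₂ × DIC = 0.05987 × 2.06 = 0.1233 mmol/kg
Ksp = 10^(−6.27) = 5.370×10^-7
Ω = [Ca²⁺][CO3²⁻]/Ksp = (10.4×10^-3)(1.233×10^-4) / 5.370×10^-7 = 2.39

Ω = 2.39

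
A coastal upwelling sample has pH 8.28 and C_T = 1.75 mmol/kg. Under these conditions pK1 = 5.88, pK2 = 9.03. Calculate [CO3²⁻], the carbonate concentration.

α₂ = 1 / (1 + [H⁺]/K2 + [H⁺]²/(K1K2)) = 1 / (1 + 10^+0.75 + 10^-1.65)
   = 1 / (1 + 5.6234 + 0.022387) = 1/6.6458 = 0.1505
[CO3²⁻] = α₂ × DIC = 0.1505 × 1.75 = 0.263 mmol/kg

[CO3²⁻] = 0.263 mmol/kg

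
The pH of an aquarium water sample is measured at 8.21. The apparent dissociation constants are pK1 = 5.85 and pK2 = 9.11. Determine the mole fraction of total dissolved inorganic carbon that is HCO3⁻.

α₁ = 1 / (1 + [H⁺]/K1 + K2/[H⁺]) = 1 / (1 + 10^-2.36 + 10^-0.90)
   = 1 / (1 + 0.0043652 + 0.12589) = 1/1.1303 = 0.8848

α₁ = 0.885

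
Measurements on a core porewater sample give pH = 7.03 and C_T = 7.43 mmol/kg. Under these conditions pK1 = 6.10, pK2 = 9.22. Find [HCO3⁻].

α₁ = 1 / (1 + [H⁺]/K1 + K2/[H⁺]) = 1 / (1 + 10^-0.93 + 10^-2.19)
   = 1 / (1 + 0.11749 + 0.0064565) = 1/1.1239 = 0.8897
[HCO3⁻] = α₁ × DIC = 0.8897 × 7.43 = 6.61 mmol/kg

[HCO3⁻] = 6.61 mmol/kg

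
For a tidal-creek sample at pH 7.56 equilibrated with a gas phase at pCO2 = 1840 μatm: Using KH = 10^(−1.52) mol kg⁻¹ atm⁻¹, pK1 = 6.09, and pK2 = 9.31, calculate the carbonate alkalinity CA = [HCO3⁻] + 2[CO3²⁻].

[CO2*] = KH · pCO2 = 10^(−1.52) × 1840×10^-6 = 5.557×10^-5 mol/kg
α₀ = 1/(1 + K1/[H⁺] + K1K2/[H⁺]²) = 1/(1 + 10^+1.47 + 10^-0.28) = 0.03222
DIC = [CO2*]/α₀ = 5.557×10^-5 / 0.03222 = 1.725 mmol/kg
CA = (α₁ + 2α₂)·DIC = (0.9509 + 2×0.01691) × 1.725 = 1.70 mmol/kg

CA = 1.70 mmol/kg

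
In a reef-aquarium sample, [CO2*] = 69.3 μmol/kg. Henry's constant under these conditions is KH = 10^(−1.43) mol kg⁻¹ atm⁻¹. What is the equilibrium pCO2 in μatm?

pCO2 = 1870 μatm

KH = 10^(−1.43) = 3.715×10^-2 mol kg⁻¹ atm⁻¹
pCO2 = [CO2*]/KH = 69.3×10^-6 / 3.715×10^-2 = 1.87×10^-3 atm = 1870 μatm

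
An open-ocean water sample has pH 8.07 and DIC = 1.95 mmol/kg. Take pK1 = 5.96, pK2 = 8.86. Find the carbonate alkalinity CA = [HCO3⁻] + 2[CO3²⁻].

CA = 2.21 mmol/kg

CA = [HCO3⁻] + 2[CO3²⁻] = (α₁ + 2α₂)·DIC
At pH 8.07: [H⁺]/K1 = 10^-2.11 = 0.0077625, K2/[H⁺] = 10^-0.79 = 0.16218
α₁ = 1/(1 + 0.0077625 + 0.16218) = 1/1.1699 = 0.8547; α₂ = α₁·K2/[H⁺] = 0.1386
α₁ + 2α₂ = 1.1320
CA = 1.1320 × 1.95 = 2.21 mmol/kg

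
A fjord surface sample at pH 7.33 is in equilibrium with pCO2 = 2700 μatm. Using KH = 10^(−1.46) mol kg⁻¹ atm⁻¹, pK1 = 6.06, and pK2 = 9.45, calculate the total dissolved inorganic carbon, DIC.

[CO2*] = KH · pCO2 = 10^(−1.46) × 2700×10^-6 = 9.362×10^-5 mol/kg
α₀ = 1/(1 + K1/[H⁺] + K1K2/[H⁺]²) = 1/(1 + 10^+1.27 + 10^-0.85) = 0.05060
DIC = [CO2*]/α₀ = 9.362×10^-5 / 0.05060 = 1.85 mmol/kg

DIC = 1.85 mmol/kg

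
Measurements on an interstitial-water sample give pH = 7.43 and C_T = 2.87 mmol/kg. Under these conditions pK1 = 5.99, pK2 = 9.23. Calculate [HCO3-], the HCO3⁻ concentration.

α₁ = 1 / (1 + [H⁺]/K1 + K2/[H⁺]) = 1 / (1 + 10^-1.44 + 10^-1.80)
   = 1 / (1 + 0.036308 + 0.015849) = 1/1.0522 = 0.9504
[HCO3⁻] = α₁ × DIC = 0.9504 × 2.87 = 2.73 mmol/kg

[HCO3⁻] = 2.73 mmol/kg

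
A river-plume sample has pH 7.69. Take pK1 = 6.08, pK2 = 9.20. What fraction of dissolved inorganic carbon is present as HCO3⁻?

α₁ = 1 / (1 + [H⁺]/K1 + K2/[H⁺]) = 1 / (1 + 10^-1.61 + 10^-1.51)
   = 1 / (1 + 0.024547 + 0.030903) = 1/1.0555 = 0.9475

α₁ = 0.947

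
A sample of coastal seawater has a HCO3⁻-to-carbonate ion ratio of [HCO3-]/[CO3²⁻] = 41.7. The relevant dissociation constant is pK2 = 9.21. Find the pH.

From K2 = [H⁺][CO3²⁻]/[HCO3-]:  pH = pK2 − log₁₀([HCO3-]/[CO3²⁻])
log₁₀(41.7) = +1.620
pH = 9.21 − (+1.620) = 7.59

pH = 7.59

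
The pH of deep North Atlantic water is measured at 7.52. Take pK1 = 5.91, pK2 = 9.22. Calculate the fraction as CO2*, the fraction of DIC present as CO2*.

α₀ = 0.0235

α₀ = 1 / (1 + K1/[H⁺] + K1K2/[H⁺]²) = 1 / (1 + 10^+1.61 + 10^-0.09)
   = 1 / (1 + 40.738 + 0.81283) = 1/42.551 = 0.02350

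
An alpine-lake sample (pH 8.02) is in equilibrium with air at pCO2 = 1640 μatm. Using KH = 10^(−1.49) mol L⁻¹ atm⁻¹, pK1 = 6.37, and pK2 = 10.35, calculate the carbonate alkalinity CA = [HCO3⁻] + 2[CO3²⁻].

CA = 2.39 mmol/L

[CO2*] = KH · pCO2 = 10^(−1.49) × 1640×10^-6 = 5.307×10^-5 mol/L
α₀ = 1/(1 + K1/[H⁺] + K1K2/[H⁺]²) = 1/(1 + 10^+1.65 + 10^-0.68) = 0.02180
DIC = [CO2*]/α₀ = 5.307×10^-5 / 0.02180 = 2.435 mmol/L
CA = (α₁ + 2α₂)·DIC = (0.9736 + 2×0.004554) × 2.435 = 2.39 mmol/L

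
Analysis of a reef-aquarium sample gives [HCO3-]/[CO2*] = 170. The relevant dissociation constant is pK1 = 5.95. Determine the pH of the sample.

pH = 8.18

From K1 = [H⁺][HCO3-]/[CO2*]:  pH = pK1 + log₁₀([HCO3-]/[CO2*])
log₁₀(170) = +2.230
pH = 5.95 + (+2.230) = 8.18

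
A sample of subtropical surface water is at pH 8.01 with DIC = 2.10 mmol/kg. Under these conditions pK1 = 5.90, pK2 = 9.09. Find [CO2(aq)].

[CO2*] = 14.9 μmol/kg

α₀ = 1 / (1 + K1/[H⁺] + K1K2/[H⁺]²) = 1 / (1 + 10^+2.11 + 10^+1.03)
   = 1 / (1 + 128.82 + 10.715) = 1/140.54 = 0.007115
[CO2*] = α₀ × DIC = 0.007115 × 2.10 = 0.0149 mmol/kg = 14.9 μmol/kg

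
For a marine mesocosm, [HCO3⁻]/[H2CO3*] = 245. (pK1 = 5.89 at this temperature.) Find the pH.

From K1 = [H⁺][HCO3⁻]/[H2CO3*]:  pH = pK1 + log₁₀([HCO3⁻]/[H2CO3*])
log₁₀(245) = +2.389
pH = 5.89 + (+2.389) = 8.28

pH = 8.28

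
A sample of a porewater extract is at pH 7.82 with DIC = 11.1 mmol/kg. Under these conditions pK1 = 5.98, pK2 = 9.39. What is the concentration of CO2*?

[CO2*] = 0.154 mmol/kg

α₀ = 1 / (1 + K1/[H⁺] + K1K2/[H⁺]²) = 1 / (1 + 10^+1.84 + 10^+0.27)
   = 1 / (1 + 69.183 + 1.8621) = 1/72.045 = 0.01388
[CO2*] = α₀ × DIC = 0.01388 × 11.1 = 0.154 mmol/kg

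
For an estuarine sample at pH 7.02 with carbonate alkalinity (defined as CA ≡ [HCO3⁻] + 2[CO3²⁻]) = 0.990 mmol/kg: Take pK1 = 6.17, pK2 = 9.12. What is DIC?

CA = [HCO3⁻] + 2[CO3²⁻] = (α₁ + 2α₂)·DIC
At pH 7.02: [H⁺]/K1 = 10^-0.85 = 0.14125, K2/[H⁺] = 10^-2.10 = 0.0079433
α₁ = 1/(1 + 0.14125 + 0.0079433) = 1/1.1492 = 0.8702; α₂ = α₁·K2/[H⁺] = 0.006912
α₁ + 2α₂ = 0.8840
DIC = CA / (α₁ + 2α₂) = 0.990 / 0.8840 = 1.12 mmol/kg

DIC = 1.12 mmol/kg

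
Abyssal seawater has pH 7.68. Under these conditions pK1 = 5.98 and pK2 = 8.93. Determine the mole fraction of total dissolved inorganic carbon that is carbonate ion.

α₂ = 1 / (1 + [H⁺]/K2 + [H⁺]²/(K1K2)) = 1 / (1 + 10^+1.25 + 10^-0.45)
   = 1 / (1 + 17.783 + 0.35481) = 1/19.138 = 0.05225

α₂ = 0.0523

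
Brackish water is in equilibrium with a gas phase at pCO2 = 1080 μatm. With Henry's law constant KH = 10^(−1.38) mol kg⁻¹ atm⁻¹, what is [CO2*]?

[CO2*] = 45.0 μmol/kg

KH = 10^(−1.38) = 4.169×10^-2 mol kg⁻¹ atm⁻¹
[CO2*] = KH · pCO2 = 4.169×10^-2 × 1080×10^-6 atm = 4.50×10^-5 mol/kg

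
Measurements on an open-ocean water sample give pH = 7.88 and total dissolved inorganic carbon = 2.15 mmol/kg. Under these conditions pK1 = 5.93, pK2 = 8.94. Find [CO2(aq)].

[CO2*] = 0.0220 mmol/kg

α₀ = 1 / (1 + K1/[H⁺] + K1K2/[H⁺]²) = 1 / (1 + 10^+1.95 + 10^+0.89)
   = 1 / (1 + 89.125 + 7.7625) = 1/97.888 = 0.01022
[CO2*] = α₀ × DIC = 0.01022 × 2.15 = 0.0220 mmol/kg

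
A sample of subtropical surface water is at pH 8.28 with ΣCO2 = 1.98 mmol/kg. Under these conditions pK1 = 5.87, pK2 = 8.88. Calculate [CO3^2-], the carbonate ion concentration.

α₂ = 1 / (1 + [H⁺]/K2 + [H⁺]²/(K1K2)) = 1 / (1 + 10^+0.60 + 10^-1.81)
   = 1 / (1 + 3.9811 + 0.015488) = 1/4.9966 = 0.2001
[CO3²⁻] = α₂ × DIC = 0.2001 × 1.98 = 0.396 mmol/kg

[CO3²⁻] = 0.396 mmol/kg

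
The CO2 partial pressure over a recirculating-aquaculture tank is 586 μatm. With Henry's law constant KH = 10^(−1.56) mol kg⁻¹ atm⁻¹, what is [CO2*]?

[CO2*] = 16.1 μmol/kg

KH = 10^(−1.56) = 2.754×10^-2 mol kg⁻¹ atm⁻¹
[CO2*] = KH · pCO2 = 2.754×10^-2 × 586×10^-6 atm = 1.61×10^-5 mol/kg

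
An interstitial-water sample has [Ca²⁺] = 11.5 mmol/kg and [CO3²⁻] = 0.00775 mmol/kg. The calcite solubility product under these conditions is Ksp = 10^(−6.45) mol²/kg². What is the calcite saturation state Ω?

Ksp = 10^(−6.45) = 3.548×10^-7
Ω = [Ca²⁺][CO3²⁻]/Ksp = (11.5×10^-3)(0.00775×10^-3) / 3.548×10^-7 = 0.251

Ω = 0.251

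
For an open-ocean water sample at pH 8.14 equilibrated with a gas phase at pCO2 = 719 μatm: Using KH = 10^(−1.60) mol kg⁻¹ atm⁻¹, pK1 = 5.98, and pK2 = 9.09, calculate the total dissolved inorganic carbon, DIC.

[CO2*] = KH · pCO2 = 10^(−1.60) × 719×10^-6 = 1.806×10^-5 mol/kg
α₀ = 1/(1 + K1/[H⁺] + K1K2/[H⁺]²) = 1/(1 + 10^+2.16 + 10^+1.21) = 0.006182
DIC = [CO2*]/α₀ = 1.806×10^-5 / 0.006182 = 2.92 mmol/kg

DIC = 2.92 mmol/kg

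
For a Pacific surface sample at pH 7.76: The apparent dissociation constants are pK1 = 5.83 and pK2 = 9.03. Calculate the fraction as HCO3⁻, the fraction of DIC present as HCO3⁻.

α₁ = 1 / (1 + [H⁺]/K1 + K2/[H⁺]) = 1 / (1 + 10^-1.93 + 10^-1.27)
   = 1 / (1 + 0.011749 + 0.053703) = 1/1.0655 = 0.9386

α₁ = 0.939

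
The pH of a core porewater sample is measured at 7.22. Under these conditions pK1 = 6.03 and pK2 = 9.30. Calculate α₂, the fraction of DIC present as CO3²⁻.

α₂ = 1 / (1 + [H⁺]/K2 + [H⁺]²/(K1K2)) = 1 / (1 + 10^+2.08 + 10^+0.89)
   = 1 / (1 + 120.23 + 7.7625) = 1/128.99 = 0.007753

α₂ = 0.00775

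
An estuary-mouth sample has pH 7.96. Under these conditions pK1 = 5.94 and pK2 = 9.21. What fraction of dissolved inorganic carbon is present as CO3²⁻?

α₂ = 1 / (1 + [H⁺]/K2 + [H⁺]²/(K1K2)) = 1 / (1 + 10^+1.25 + 10^-0.77)
   = 1 / (1 + 17.783 + 0.16982) = 1/18.953 = 0.05276

α₂ = 0.0528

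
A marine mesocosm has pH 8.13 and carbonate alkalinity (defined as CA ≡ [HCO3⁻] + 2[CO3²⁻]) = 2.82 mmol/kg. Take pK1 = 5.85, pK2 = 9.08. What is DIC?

CA = [HCO3⁻] + 2[CO3²⁻] = (α₁ + 2α₂)·DIC
At pH 8.13: [H⁺]/K1 = 10^-2.28 = 0.0052481, K2/[H⁺] = 10^-0.95 = 0.11220
α₁ = 1/(1 + 0.0052481 + 0.11220) = 1/1.1174 = 0.8949; α₂ = α₁·K2/[H⁺] = 0.1004
α₁ + 2α₂ = 1.0957
DIC = CA / (α₁ + 2α₂) = 2.82 / 1.0957 = 2.57 mmol/kg

DIC = 2.57 mmol/kg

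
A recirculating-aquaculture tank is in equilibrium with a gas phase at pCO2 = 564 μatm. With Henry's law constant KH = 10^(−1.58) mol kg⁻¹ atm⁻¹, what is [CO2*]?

[CO2*] = 14.8 μmol/kg

KH = 10^(−1.58) = 2.630×10^-2 mol kg⁻¹ atm⁻¹
[CO2*] = KH · pCO2 = 2.630×10^-2 × 564×10^-6 atm = 1.48×10^-5 mol/kg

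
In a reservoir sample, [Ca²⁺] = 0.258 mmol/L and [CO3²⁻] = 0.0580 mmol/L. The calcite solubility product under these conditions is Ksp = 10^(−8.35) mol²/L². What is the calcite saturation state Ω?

Ksp = 10^(−8.35) = 4.467×10^-9
Ω = [Ca²⁺][CO3²⁻]/Ksp = (0.258×10^-3)(0.0580×10^-3) / 4.467×10^-9 = 3.35

Ω = 3.35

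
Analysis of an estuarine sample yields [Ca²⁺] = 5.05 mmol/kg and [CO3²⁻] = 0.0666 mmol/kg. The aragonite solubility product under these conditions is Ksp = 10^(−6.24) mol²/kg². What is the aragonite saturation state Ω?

Ksp = 10^(−6.24) = 5.754×10^-7
Ω = [Ca²⁺][CO3²⁻]/Ksp = (5.05×10^-3)(0.0666×10^-3) / 5.754×10^-7 = 0.584

Ω = 0.584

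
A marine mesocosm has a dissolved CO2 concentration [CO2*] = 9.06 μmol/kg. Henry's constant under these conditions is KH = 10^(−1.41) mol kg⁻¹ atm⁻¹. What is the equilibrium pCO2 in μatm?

pCO2 = 233 μatm

KH = 10^(−1.41) = 3.890×10^-2 mol kg⁻¹ atm⁻¹
pCO2 = [CO2*]/KH = 9.06×10^-6 / 3.890×10^-2 = 2.33×10^-4 atm = 233 μatm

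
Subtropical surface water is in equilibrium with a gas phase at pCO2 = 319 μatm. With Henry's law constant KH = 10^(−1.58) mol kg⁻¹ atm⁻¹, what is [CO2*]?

KH = 10^(−1.58) = 2.630×10^-2 mol kg⁻¹ atm⁻¹
[CO2*] = KH · pCO2 = 2.630×10^-2 × 319×10^-6 atm = 8.39×10^-6 mol/kg

[CO2*] = 8.39 μmol/kg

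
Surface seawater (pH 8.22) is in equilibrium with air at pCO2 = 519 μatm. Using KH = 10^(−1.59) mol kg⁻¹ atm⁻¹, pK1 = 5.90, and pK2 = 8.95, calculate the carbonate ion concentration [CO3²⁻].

[CO3²⁻] = 0.519 mmol/kg

[CO2*] = KH · pCO2 = 10^(−1.59) × 519×10^-6 = 1.334×10^-5 mol/kg
α₀ = 1/(1 + K1/[H⁺] + K1K2/[H⁺]²) = 1/(1 + 10^+2.32 + 10^+1.59) = 0.004019
DIC = [CO2*]/α₀ = 1.334×10^-5 / 0.004019 = 3.320 mmol/kg
[CO3²⁻] = α₂·DIC; α₂ = 0.1563, so [CO3²⁻] = 0.1563 × 3.320 = 0.519 mmol/kg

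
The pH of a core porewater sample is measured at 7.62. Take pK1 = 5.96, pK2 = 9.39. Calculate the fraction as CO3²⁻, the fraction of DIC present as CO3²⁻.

α₂ = 0.0163

α₂ = 1 / (1 + [H⁺]/K2 + [H⁺]²/(K1K2)) = 1 / (1 + 10^+1.77 + 10^+0.11)
   = 1 / (1 + 58.884 + 1.2882) = 1/61.173 = 0.01635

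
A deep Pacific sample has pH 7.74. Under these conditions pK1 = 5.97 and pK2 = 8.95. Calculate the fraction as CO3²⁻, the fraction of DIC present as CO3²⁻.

α₂ = 1 / (1 + [H⁺]/K2 + [H⁺]²/(K1K2)) = 1 / (1 + 10^+1.21 + 10^-0.56)
   = 1 / (1 + 16.218 + 0.27542) = 1/17.494 = 0.05716

α₂ = 0.0572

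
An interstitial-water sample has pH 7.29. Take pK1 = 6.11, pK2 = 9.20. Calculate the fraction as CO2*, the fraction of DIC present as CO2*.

α₀ = 1 / (1 + K1/[H⁺] + K1K2/[H⁺]²) = 1 / (1 + 10^+1.18 + 10^-0.73)
   = 1 / (1 + 15.136 + 0.18621) = 1/16.322 = 0.06127

α₀ = 0.0613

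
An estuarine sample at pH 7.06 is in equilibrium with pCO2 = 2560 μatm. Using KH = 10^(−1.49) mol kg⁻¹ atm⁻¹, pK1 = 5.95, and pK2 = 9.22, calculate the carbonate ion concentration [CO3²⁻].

[CO2*] = KH · pCO2 = 10^(−1.49) × 2560×10^-6 = 8.284×10^-5 mol/kg
α₀ = 1/(1 + K1/[H⁺] + K1K2/[H⁺]²) = 1/(1 + 10^+1.11 + 10^-1.05) = 0.07157
DIC = [CO2*]/α₀ = 8.284×10^-5 / 0.07157 = 1.157 mmol/kg
[CO3²⁻] = α₂·DIC; α₂ = 0.006379, so [CO3²⁻] = 0.006379 × 1.157 = 0.00738 mmol/kg = 7.38 μmol/kg

[CO3²⁻] = 7.38 μmol/kg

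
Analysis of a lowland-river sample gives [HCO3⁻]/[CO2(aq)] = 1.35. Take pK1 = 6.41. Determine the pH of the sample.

From K1 = [H⁺][HCO3⁻]/[CO2(aq)]:  pH = pK1 + log₁₀([HCO3⁻]/[CO2(aq)])
log₁₀(1.35) = +0.130
pH = 6.41 + (+0.130) = 6.54

pH = 6.54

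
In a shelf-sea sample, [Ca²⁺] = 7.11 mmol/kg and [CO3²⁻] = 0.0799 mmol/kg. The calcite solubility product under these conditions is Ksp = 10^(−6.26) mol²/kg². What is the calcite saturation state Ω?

Ω = 1.03

Ksp = 10^(−6.26) = 5.495×10^-7
Ω = [Ca²⁺][CO3²⁻]/Ksp = (7.11×10^-3)(0.0799×10^-3) / 5.495×10^-7 = 1.03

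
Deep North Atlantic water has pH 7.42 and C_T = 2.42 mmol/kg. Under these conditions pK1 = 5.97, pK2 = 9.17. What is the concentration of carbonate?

[CO3²⁻] = 0.0409 mmol/kg

α₂ = 1 / (1 + [H⁺]/K2 + [H⁺]²/(K1K2)) = 1 / (1 + 10^+1.75 + 10^+0.30)
   = 1 / (1 + 56.234 + 1.9953) = 1/59.229 = 0.01688
[CO3²⁻] = α₂ × DIC = 0.01688 × 2.42 = 0.0409 mmol/kg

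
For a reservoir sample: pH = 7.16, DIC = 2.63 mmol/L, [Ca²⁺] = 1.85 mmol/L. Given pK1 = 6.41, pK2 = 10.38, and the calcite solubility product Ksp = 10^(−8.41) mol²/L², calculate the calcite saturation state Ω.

Ω = 0.639

α₂ = 1 / (1 + [H⁺]/K2 + [H⁺]²/(K1K2)) = 1 / (1 + 10^+3.22 + 10^+2.47)
   = 1 / (1 + 1659.6 + 295.12) = 1/1955.7 = 0.0005113
[CO3²⁻] = α₂ × DIC = 0.0005113 × 2.63 = 0.001345 mmol/L = 1.345 μmol/L
Ksp = 10^(−8.41) = 3.890×10^-9
Ω = [Ca²⁺][CO3²⁻]/Ksp = (1.85×10^-3)(1.345×10^-6) / 3.890×10^-9 = 0.639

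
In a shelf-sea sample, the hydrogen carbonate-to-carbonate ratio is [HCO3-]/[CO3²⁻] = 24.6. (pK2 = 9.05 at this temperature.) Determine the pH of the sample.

pH = 7.66

From K2 = [H⁺][CO3²⁻]/[HCO3-]:  pH = pK2 − log₁₀([HCO3-]/[CO3²⁻])
log₁₀(24.6) = +1.391
pH = 9.05 − (+1.391) = 7.66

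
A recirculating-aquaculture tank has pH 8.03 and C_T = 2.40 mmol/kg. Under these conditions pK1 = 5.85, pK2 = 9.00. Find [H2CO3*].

[CO2*] = 14.2 μmol/kg

α₀ = 1 / (1 + K1/[H⁺] + K1K2/[H⁺]²) = 1 / (1 + 10^+2.18 + 10^+1.21)
   = 1 / (1 + 151.36 + 16.218) = 1/168.57 = 0.005932
[CO2*] = α₀ × DIC = 0.005932 × 2.40 = 0.0142 mmol/kg = 14.2 μmol/kg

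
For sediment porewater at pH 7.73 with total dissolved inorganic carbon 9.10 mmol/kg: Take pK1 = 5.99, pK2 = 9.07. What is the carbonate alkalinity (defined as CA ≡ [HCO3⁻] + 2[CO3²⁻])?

CA = [HCO3⁻] + 2[CO3²⁻] = (α₁ + 2α₂)·DIC
At pH 7.73: [H⁺]/K1 = 10^-1.74 = 0.018197, K2/[H⁺] = 10^-1.34 = 0.045709
α₁ = 1/(1 + 0.018197 + 0.045709) = 1/1.0639 = 0.9399; α₂ = α₁·K2/[H⁺] = 0.04296
α₁ + 2α₂ = 1.0259
CA = 1.0259 × 9.10 = 9.34 mmol/kg

CA = 9.34 mmol/kg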